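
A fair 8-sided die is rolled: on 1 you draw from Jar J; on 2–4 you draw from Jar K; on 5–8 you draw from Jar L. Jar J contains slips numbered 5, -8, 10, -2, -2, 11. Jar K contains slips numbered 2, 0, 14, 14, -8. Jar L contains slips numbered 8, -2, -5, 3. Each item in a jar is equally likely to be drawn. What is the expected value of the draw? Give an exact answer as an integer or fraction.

293/120

E[X | Jar J] = (5 − 8 + 10 − 2 − 2 + 11)/6 = 7/3
E[X | Jar K] = (2 + 0 + 14 + 14 − 8)/5 = 22/5
E[X | Jar L] = (8 − 2 − 5 + 3)/4 = 1
E[X] = (1/8)·7/3 + (3/8)·22/5 + (1/2)·1 = 293/120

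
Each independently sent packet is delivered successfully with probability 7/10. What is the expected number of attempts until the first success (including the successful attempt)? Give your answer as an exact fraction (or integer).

For a geometric distribution, E[trials] = 1/p = 1/(7/10) = 10/7.

10/7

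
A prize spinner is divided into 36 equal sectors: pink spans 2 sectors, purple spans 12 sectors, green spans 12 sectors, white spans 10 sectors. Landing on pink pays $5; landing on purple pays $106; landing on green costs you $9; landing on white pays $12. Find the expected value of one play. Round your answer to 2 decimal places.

$35.94

E[payout] = (2/36)·5 + (12/36)·106 + (12/36)·(-9) + (10/36)·12 = 647/18
≈ $35.94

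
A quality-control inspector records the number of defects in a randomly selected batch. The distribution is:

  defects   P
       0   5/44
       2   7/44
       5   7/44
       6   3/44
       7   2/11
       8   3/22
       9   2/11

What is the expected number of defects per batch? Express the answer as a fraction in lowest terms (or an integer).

243/44

E[X] = (5/44)·0 + (7/44)·2 + (7/44)·5 + (3/44)·6 + (2/11)·7 + (3/22)·8 + (2/11)·9
     = 243/44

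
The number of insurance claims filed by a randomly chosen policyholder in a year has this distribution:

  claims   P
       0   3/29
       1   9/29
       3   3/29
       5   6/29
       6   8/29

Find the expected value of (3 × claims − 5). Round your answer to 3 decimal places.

E[3x-5] = (3/29)·(-5) + (9/29)·(-2) + (3/29)·4 + (6/29)·10 + (8/29)·13
     = 143/29 ≈ 4.931

4.931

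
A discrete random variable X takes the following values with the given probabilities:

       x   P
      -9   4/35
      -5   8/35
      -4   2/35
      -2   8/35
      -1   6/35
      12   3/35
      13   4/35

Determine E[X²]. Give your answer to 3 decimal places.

48.629

E[X²] = (4/35)·81 + (8/35)·25 + (2/35)·16 + (8/35)·4 + (6/35)·1 + (3/35)·144 + (4/35)·169
     = 1702/35 ≈ 48.629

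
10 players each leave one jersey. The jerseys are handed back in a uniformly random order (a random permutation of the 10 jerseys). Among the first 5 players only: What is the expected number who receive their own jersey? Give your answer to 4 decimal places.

Let Xᵢ = 1 if person i gets their own jersey. For each i, P(Xᵢ=1) = 1/10.
By linearity of expectation, E[X₁+…+X_5] = 5·(1/10) = 1/2.
≈ 0.5000

0.5000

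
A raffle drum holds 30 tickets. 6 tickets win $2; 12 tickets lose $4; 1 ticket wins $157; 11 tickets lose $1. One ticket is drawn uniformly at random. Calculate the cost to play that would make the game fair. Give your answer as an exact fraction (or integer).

E[payout] = (6/30)·2 + (12/30)·(-4) + (1/30)·157 + (11/30)·(-1) = 11/3
Fair fee = E[payout] = 11/3

11/3 dollars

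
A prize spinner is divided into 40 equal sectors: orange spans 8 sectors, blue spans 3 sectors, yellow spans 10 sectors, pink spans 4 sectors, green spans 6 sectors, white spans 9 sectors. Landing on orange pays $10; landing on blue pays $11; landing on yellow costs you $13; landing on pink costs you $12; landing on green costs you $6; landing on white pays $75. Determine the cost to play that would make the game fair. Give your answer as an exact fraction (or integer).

287/20 dollars

E[payout] = (8/40)·10 + (3/40)·11 + (10/40)·(-13) + (4/40)·(-12) + (6/40)·(-6) + (9/40)·75 = 287/20
Fair fee = E[payout] = 287/20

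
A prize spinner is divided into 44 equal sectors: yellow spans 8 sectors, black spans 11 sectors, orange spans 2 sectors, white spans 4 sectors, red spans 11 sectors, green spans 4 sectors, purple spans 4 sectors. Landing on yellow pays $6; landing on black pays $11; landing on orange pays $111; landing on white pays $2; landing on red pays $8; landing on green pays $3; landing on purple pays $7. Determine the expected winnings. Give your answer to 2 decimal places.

$11.98

E[payout] = (8/44)·6 + (11/44)·11 + (2/44)·111 + (4/44)·2 + (11/44)·8 + (4/44)·3 + (4/44)·7 = 527/44
≈ $11.98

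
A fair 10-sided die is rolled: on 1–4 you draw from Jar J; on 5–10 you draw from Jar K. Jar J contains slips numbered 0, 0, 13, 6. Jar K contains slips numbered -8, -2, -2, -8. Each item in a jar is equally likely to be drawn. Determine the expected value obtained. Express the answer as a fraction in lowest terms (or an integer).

E[X | Jar J] = (0 + 0 + 13 + 6)/4 = 19/4
E[X | Jar K] = (-8 − 2 − 2 − 8)/4 = -5
E[X] = (2/5)·19/4 + (3/5)·(-5) = -11/10

-11/10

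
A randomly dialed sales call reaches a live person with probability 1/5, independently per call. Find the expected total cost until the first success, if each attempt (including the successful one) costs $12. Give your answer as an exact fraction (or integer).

$60

E[#attempts] = 1/p = 5; E[cost] = 12·5 = 60.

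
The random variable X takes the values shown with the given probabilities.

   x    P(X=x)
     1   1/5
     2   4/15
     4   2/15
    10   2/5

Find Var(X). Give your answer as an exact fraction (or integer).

3524/225

E[X] = (1/5)·1 + (4/15)·2 + (2/15)·4 + (2/5)·10 = 79/15
E[X²] = (1/5)·1 + (4/15)·4 + (2/15)·16 + (2/5)·100 = 217/5
Var(X) = 217/5 − (79/15)² = 3524/225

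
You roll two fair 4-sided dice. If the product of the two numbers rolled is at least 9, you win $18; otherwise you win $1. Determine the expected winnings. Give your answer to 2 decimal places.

E[payout] = (3/4)·1 + (1/4)·18 = 21/4
≈ $5.25

$5.25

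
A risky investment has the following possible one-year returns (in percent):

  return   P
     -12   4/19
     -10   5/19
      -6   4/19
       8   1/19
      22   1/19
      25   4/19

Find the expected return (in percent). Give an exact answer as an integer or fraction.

8/19

E[X] = (4/19)·(-12) + (5/19)·(-10) + (4/19)·(-6) + (1/19)·8 + (1/19)·22 + (4/19)·25
     = 8/19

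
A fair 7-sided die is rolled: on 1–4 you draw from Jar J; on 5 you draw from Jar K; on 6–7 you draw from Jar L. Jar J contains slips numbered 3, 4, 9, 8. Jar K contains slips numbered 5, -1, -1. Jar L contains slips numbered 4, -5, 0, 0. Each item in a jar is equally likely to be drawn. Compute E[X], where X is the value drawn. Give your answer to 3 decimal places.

3.500

E[X | Jar J] = (3 + 4 + 9 + 8)/4 = 6
E[X | Jar K] = (5 − 1 − 1)/3 = 1
E[X | Jar L] = (4 − 5 + 0 + 0)/4 = -1/4
E[X] = (4/7)·6 + (1/7)·1 + (2/7)·(-1/4) = 7/2 ≈ 3.500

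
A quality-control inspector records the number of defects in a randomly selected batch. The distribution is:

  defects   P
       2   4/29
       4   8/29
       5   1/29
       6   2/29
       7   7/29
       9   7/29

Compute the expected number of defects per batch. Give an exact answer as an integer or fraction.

169/29

E[X] = (4/29)·2 + (8/29)·4 + (1/29)·5 + (2/29)·6 + (7/29)·7 + (7/29)·9
     = 169/29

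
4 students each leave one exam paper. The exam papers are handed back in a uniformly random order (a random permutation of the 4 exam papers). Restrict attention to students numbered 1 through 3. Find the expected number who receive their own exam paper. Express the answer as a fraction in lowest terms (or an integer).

Let Xᵢ = 1 if person i gets their own exam paper. For each i, P(Xᵢ=1) = 1/4.
By linearity of expectation, E[X₁+…+X_3] = 3·(1/4) = 3/4.

3/4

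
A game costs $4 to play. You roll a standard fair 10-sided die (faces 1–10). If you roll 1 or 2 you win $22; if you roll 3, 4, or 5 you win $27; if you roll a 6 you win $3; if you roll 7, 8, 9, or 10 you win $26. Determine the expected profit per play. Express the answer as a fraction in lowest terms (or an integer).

96/5 dollars

E[payout] = (1/10)·3 + (1/5)·22 + (2/5)·26 + (3/10)·27 = 116/5
Expected profit = 116/5 − 4 = 96/5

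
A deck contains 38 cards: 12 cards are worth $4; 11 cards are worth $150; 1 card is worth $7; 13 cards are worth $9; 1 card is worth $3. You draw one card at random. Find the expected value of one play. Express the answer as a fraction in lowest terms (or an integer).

E[payout] = (12/38)·4 + (11/38)·150 + (1/38)·7 + (13/38)·9 + (1/38)·3 = 1825/38

1825/38 dollars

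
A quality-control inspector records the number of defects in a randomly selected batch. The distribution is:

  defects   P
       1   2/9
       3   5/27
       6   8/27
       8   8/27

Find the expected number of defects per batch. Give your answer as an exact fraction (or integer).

133/27

E[X] = (2/9)·1 + (5/27)·3 + (8/27)·6 + (8/27)·8
     = 133/27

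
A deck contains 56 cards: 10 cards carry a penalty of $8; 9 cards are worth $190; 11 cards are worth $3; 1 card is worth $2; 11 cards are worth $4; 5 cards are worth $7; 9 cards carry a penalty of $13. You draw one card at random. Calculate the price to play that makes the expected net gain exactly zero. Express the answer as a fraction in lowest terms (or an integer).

E[payout] = (10/56)·(-8) + (9/56)·190 + (11/56)·3 + (1/56)·2 + (11/56)·4 + (5/56)·7 + (9/56)·(-13) = 1627/56
Fair fee = E[payout] = 1627/56

1627/56 dollars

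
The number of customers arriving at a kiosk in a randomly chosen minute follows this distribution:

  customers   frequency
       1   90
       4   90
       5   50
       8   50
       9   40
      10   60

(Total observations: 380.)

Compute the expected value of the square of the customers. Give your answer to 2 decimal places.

40.05

Total = 380, so P(customers=1) = 90/380, etc.
E[X²] = (9/38)·1 + (9/38)·16 + (5/38)·25 + (5/38)·64 + (2/19)·81 + (3/19)·100
     = 761/19 ≈ 40.05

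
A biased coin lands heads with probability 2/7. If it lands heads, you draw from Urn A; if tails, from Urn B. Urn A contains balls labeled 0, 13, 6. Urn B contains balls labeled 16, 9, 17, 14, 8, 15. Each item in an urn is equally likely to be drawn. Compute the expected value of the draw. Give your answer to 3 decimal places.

11.214

E[X | Urn A] = (0 + 13 + 6)/3 = 19/3
E[X | Urn B] = (16 + 9 + 17 + 14 + 8 + 15)/6 = 79/6
E[X] = (2/7)·19/3 + (5/7)·79/6 = 157/14 ≈ 11.214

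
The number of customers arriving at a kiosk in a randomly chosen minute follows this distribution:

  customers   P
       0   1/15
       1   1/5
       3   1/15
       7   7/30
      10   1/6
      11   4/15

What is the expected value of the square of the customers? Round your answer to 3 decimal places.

61.167

E[X²] = (1/15)·0 + (1/5)·1 + (1/15)·9 + (7/30)·49 + (1/6)·100 + (4/15)·121
     = 367/6 ≈ 61.167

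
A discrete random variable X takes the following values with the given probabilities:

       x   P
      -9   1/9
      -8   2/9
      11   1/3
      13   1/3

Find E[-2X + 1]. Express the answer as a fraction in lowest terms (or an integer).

-85/9

E[-2x+1] = (1/9)·19 + (2/9)·17 + (1/3)·(-21) + (1/3)·(-25)
     = -85/9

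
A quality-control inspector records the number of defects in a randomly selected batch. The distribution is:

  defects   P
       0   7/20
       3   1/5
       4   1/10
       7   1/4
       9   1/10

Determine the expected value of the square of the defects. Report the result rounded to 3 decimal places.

E[X²] = (7/20)·0 + (1/5)·9 + (1/10)·16 + (1/4)·49 + (1/10)·81
     = 95/4 ≈ 23.750

23.750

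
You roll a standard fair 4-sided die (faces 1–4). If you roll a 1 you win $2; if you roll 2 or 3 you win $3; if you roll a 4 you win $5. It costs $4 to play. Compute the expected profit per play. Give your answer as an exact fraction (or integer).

E[payout] = (1/4)·2 + (1/2)·3 + (1/4)·5 = 13/4
Expected profit = 13/4 − 4 = -3/4

-3/4 dollars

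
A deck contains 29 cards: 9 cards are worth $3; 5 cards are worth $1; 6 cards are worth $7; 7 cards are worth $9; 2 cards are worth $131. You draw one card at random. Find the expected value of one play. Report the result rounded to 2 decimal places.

$13.76

E[payout] = (9/29)·3 + (5/29)·1 + (6/29)·7 + (7/29)·9 + (2/29)·131 = 399/29
≈ $13.76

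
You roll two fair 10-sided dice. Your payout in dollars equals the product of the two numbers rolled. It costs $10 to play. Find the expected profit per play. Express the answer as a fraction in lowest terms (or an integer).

Distribution of the product of the two numbers rolled: 1 w.p. 1/100, 2 w.p. 1/50, 3 w.p. 1/50, 4 w.p. 3/100, 5 w.p. 1/50, 6 w.p. 1/25, …
E[payout] = (1/100)·1 + (1/50)·2 + (1/50)·3 + (3/100)·4 + (1/50)·5 + (1/25)·6 + (1/50)·7 + (1/25)·8 + (3/100)·9 + (1/25)·10 + (1/25)·12 + (1/50)·14 + (1/50)·15 + (3/100)·16 + (1/25)·18 + (1/25)·20 + (1/50)·21 + (1/25)·24 + (1/100)·25 + (1/50)·27 + (1/50)·28 + (1/25)·30 + (1/50)·32 + (1/50)·35 + (3/100)·36 + (1/25)·40 + (1/50)·42 + (1/50)·45 + (1/50)·48 + (1/100)·49 + (1/50)·50 + (1/50)·54 + (1/50)·56 + (1/50)·60 + (1/50)·63 + (1/100)·64 + (1/50)·70 + (1/50)·72 + (1/50)·80 + (1/100)·81 + (1/50)·90 + (1/100)·100 = 121/4
Expected profit = 121/4 − 10 = 81/4

81/4 dollars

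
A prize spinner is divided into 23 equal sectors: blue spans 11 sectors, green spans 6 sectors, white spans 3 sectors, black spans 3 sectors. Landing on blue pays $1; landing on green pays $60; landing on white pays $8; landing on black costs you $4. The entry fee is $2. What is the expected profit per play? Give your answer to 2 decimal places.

E[payout] = (11/23)·1 + (6/23)·60 + (3/23)·8 + (3/23)·(-4) = 383/23
Expected profit = 383/23 − 2 = 337/23 ≈ $14.65

$14.65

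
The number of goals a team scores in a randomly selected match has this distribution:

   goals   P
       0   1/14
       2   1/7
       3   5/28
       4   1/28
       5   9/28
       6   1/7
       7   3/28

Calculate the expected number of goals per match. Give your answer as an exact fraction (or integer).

E[X] = (1/14)·0 + (1/7)·2 + (5/28)·3 + (1/28)·4 + (9/28)·5 + (1/7)·6 + (3/28)·7
     = 117/28

117/28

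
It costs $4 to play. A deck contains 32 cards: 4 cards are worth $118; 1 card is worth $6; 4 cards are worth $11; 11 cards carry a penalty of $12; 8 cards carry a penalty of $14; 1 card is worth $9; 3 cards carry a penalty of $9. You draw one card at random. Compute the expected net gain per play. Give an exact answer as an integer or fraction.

E[payout] = (4/32)·118 + (1/32)·6 + (4/32)·11 + (11/32)·(-12) + (8/32)·(-14) + (1/32)·9 + (3/32)·(-9) = 65/8
Expected profit = 65/8 − 4 = 33/8

33/8 dollars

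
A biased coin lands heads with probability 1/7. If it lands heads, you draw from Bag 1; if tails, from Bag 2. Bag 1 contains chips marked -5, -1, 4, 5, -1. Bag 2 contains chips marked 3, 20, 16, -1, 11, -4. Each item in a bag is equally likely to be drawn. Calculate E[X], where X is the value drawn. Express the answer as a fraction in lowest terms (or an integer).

227/35

E[X | Bag 1] = (-5 − 1 + 4 + 5 − 1)/5 = 2/5
E[X | Bag 2] = (3 + 20 + 16 − 1 + 11 − 4)/6 = 15/2
E[X] = (1/7)·2/5 + (6/7)·15/2 = 227/35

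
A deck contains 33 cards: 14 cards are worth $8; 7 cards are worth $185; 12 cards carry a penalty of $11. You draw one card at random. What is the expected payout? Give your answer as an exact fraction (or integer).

E[payout] = (14/33)·8 + (7/33)·185 + (12/33)·(-11) = 425/11

425/11 dollars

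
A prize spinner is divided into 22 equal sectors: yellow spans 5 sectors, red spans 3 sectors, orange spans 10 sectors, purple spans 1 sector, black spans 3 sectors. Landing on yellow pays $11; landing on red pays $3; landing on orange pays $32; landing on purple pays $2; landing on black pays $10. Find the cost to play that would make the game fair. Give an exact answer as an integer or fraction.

E[payout] = (5/22)·11 + (3/22)·3 + (10/22)·32 + (1/22)·2 + (3/22)·10 = 208/11
Fair fee = E[payout] = 208/11

208/11 dollars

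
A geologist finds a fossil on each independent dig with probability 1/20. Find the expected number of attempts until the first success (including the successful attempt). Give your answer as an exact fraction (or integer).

20

For a geometric distribution, E[trials] = 1/p = 1/(1/20) = 20.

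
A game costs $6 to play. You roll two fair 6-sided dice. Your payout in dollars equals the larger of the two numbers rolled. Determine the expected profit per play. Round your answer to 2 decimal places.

-$1.53

Distribution of the larger of the two numbers rolled: 1 w.p. 1/36, 2 w.p. 1/12, 3 w.p. 5/36, 4 w.p. 7/36, 5 w.p. 1/4, 6 w.p. 11/36
E[payout] = (1/36)·1 + (1/12)·2 + (5/36)·3 + (7/36)·4 + (1/4)·5 + (11/36)·6 = 161/36
Expected profit = 161/36 − 6 = -55/36 ≈ -$1.53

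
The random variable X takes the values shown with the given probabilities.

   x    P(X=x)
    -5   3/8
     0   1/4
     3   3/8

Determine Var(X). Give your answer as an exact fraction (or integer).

195/16

E[X] = (3/8)·(-5) + (1/4)·0 + (3/8)·3 = -3/4
E[X²] = (3/8)·25 + (1/4)·0 + (3/8)·9 = 51/4
Var(X) = 51/4 − (-3/4)² = 195/16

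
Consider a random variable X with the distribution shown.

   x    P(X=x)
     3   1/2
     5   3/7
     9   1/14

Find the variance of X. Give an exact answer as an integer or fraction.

129/49

E[X] = (1/2)·3 + (3/7)·5 + (1/14)·9 = 30/7
E[X²] = (1/2)·9 + (3/7)·25 + (1/14)·81 = 21
Var(X) = 21 − (30/7)² = 129/49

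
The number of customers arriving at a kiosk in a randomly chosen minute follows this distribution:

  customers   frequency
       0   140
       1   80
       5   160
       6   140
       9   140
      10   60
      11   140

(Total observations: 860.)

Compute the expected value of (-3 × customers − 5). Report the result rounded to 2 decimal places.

-22.86

Total = 860, so P(customers=0) = 140/860, etc.
E[-3x-5] = (7/43)·(-5) + (4/43)·(-8) + (8/43)·(-20) + (7/43)·(-23) + (7/43)·(-32) + (3/43)·(-35) + (7/43)·(-38)
     = -983/43 ≈ -22.86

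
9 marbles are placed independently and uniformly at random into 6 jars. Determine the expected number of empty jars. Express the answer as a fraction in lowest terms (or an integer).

1953125/1679616

Let Xⱼ=1 if jar j is empty. P(Xⱼ=1) = ((6-1)/6)^9 = 1953125/10077696.
By linearity, E[#empty] = 6·1953125/10077696 = 1953125/1679616.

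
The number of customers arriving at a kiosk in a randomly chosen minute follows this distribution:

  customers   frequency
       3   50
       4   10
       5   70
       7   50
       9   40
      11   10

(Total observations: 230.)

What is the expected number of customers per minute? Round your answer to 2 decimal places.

5.91

Total = 230, so P(customers=3) = 50/230, etc.
E[X] = (5/23)·3 + (1/23)·4 + (7/23)·5 + (5/23)·7 + (4/23)·9 + (1/23)·11
     = 136/23 ≈ 5.91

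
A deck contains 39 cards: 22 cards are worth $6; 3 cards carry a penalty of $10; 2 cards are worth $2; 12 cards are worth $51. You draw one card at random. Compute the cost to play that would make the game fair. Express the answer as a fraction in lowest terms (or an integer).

E[payout] = (22/39)·6 + (3/39)·(-10) + (2/39)·2 + (12/39)·51 = 718/39
Fair fee = E[payout] = 718/39

718/39 dollars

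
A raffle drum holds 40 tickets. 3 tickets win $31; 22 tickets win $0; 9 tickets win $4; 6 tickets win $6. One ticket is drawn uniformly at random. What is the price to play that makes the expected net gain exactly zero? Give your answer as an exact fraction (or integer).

33/8 dollars

E[payout] = (3/40)·31 + (22/40)·0 + (9/40)·4 + (6/40)·6 = 33/8
Fair fee = E[payout] = 33/8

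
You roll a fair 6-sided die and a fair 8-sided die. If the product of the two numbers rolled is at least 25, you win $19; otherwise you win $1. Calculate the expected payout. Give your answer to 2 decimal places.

E[payout] = (19/24)·1 + (5/24)·19 = 19/4
≈ $4.75

$4.75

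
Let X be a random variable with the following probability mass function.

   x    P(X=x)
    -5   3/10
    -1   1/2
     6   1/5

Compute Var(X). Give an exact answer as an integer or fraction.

E[X] = (3/10)·(-5) + (1/2)·(-1) + (1/5)·6 = -4/5
E[X²] = (3/10)·25 + (1/2)·1 + (1/5)·36 = 76/5
Var(X) = 76/5 − (-4/5)² = 364/25

364/25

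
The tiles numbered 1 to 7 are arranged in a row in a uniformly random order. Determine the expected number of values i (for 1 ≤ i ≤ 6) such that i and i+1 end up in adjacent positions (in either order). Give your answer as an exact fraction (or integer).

12/7

For each i ∈ {1,…,6}, let Xᵢ = 1 if i and i+1 are adjacent. P(Xᵢ=1) = 2·(7−1)!/7! = 2/7.
By linearity, E[ΣXᵢ] = (6)·(2/7) = 12/7.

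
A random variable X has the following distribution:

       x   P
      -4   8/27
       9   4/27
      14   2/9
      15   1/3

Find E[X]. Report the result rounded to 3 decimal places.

8.259

E[X] = (8/27)·(-4) + (4/27)·9 + (2/9)·14 + (1/3)·15
     = 223/27 ≈ 8.259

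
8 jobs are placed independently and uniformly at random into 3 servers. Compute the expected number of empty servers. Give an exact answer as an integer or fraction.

Let Xⱼ=1 if server j is empty. P(Xⱼ=1) = ((3-1)/3)^8 = 256/6561.
By linearity, E[#empty] = 3·256/6561 = 256/2187.

256/2187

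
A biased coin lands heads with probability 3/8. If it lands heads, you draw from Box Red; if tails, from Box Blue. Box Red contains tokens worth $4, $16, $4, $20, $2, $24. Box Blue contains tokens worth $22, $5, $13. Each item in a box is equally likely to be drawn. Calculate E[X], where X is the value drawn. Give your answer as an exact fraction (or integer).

E[X | Box Red] = (4 + 16 + 4 + 20 + 2 + 24)/6 = 35/3
E[X | Box Blue] = (22 + 5 + 13)/3 = 40/3
E[X] = (3/8)·35/3 + (5/8)·40/3 = 305/24

305/24 dollars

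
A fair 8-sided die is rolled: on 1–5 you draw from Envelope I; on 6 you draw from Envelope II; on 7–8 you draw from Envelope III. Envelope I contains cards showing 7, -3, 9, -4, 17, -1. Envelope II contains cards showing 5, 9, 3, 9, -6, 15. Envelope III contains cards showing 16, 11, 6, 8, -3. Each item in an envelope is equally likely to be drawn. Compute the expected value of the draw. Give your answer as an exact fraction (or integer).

E[X | Envelope I] = (7 − 3 + 9 − 4 + 17 − 1)/6 = 25/6
E[X | Envelope II] = (5 + 9 + 3 + 9 − 6 + 15)/6 = 35/6
E[X | Envelope III] = (16 + 11 + 6 + 8 − 3)/5 = 38/5
E[X] = (5/8)·25/6 + (1/8)·35/6 + (1/4)·38/5 = 157/30

157/30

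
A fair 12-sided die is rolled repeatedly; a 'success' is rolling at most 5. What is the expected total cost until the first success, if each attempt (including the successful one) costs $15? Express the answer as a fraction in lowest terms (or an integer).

E[#attempts] = 1/p = 12/5; E[cost] = 15·12/5 = 36.

$36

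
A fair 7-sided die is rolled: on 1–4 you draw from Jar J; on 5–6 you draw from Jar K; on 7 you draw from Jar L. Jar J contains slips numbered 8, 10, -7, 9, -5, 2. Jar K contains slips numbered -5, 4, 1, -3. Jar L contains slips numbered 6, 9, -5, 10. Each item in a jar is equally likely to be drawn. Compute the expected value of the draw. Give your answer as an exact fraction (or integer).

E[X | Jar J] = (8 + 10 − 7 + 9 − 5 + 2)/6 = 17/6
E[X | Jar K] = (-5 + 4 + 1 − 3)/4 = -3/4
E[X | Jar L] = (6 + 9 − 5 + 10)/4 = 5
E[X] = (4/7)·17/6 + (2/7)·(-3/4) + (1/7)·5 = 89/42

89/42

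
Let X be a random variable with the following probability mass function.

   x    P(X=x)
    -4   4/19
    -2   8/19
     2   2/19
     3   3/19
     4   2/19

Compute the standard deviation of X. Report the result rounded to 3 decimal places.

2.871

E[X] = -11/19, E[X²] = 163/19
Var(X) = E[X²] − (E[X])² = 163/19 − 121/361 = 2976/361
SD(X) = √(2976/361) ≈ 2.871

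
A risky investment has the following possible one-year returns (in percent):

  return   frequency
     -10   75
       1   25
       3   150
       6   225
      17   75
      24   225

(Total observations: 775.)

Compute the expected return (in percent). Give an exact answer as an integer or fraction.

10

Total = 775, so P(return=-10) = 75/775, etc.
E[X] = (3/31)·(-10) + (1/31)·1 + (6/31)·3 + (9/31)·6 + (3/31)·17 + (9/31)·24
     = 10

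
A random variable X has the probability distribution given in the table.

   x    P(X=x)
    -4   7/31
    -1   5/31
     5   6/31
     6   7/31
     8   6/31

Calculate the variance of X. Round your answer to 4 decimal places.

E[X] = (7/31)·(-4) + (5/31)·(-1) + (6/31)·5 + (7/31)·6 + (6/31)·8 = 87/31
E[X²] = (7/31)·16 + (5/31)·1 + (6/31)·25 + (7/31)·36 + (6/31)·64 = 903/31
Var(X) = 903/31 − (87/31)² = 20424/961 ≈ 21.2529

21.2529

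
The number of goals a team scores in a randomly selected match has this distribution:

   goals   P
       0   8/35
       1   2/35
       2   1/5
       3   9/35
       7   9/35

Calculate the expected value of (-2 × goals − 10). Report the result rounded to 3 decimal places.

-16.057

E[-2x-10] = (8/35)·(-10) + (2/35)·(-12) + (1/5)·(-14) + (9/35)·(-16) + (9/35)·(-24)
     = -562/35 ≈ -16.057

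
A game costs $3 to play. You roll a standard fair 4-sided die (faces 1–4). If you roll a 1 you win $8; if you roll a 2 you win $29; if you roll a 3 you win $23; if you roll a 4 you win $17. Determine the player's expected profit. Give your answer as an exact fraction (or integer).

65/4 dollars

E[payout] = (1/4)·8 + (1/4)·17 + (1/4)·23 + (1/4)·29 = 77/4
Expected profit = 77/4 − 3 = 65/4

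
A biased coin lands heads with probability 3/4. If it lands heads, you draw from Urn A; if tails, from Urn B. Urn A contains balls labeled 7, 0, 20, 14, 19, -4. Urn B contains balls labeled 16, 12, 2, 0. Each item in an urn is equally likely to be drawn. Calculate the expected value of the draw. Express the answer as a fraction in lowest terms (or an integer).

E[X | Urn A] = (7 + 0 + 20 + 14 + 19 − 4)/6 = 28/3
E[X | Urn B] = (16 + 12 + 2 + 0)/4 = 15/2
E[X] = (3/4)·28/3 + (1/4)·15/2 = 71/8

71/8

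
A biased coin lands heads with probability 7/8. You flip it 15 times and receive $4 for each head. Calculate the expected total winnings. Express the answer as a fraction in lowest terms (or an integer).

E[#heads] = 15·7/8 = 105/8 (linearity over flips).
E[winnings] = 4·105/8 = 105/2.

105/2 dollars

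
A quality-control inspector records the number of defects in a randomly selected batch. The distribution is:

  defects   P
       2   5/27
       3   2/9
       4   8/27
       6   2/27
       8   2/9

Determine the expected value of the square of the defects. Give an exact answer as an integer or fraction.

E[X²] = (5/27)·4 + (2/9)·9 + (8/27)·16 + (2/27)·36 + (2/9)·64
     = 658/27

658/27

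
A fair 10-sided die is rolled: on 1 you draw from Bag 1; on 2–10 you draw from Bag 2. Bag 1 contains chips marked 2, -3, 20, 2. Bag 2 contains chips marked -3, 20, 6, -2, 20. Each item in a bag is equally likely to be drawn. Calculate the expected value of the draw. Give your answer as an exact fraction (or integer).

E[X | Bag 1] = (2 − 3 + 20 + 2)/4 = 21/4
E[X | Bag 2] = (-3 + 20 + 6 − 2 + 20)/5 = 41/5
E[X] = (1/10)·21/4 + (9/10)·41/5 = 1581/200

1581/200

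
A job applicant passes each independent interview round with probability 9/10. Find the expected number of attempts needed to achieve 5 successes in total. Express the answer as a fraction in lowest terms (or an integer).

By linearity (sum of 5 independent geometric waits), E[trials] = 5/p = 5/(9/10) = 50/9.

50/9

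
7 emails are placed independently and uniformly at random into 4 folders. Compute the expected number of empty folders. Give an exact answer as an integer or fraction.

Let Xⱼ=1 if folder j is empty. P(Xⱼ=1) = ((4-1)/4)^7 = 2187/16384.
By linearity, E[#empty] = 4·2187/16384 = 2187/4096.

2187/4096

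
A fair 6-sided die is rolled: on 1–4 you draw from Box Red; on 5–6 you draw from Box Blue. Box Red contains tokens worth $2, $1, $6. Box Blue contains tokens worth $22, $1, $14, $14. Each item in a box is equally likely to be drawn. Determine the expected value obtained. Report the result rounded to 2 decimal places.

E[X | Box Red] = (2 + 1 + 6)/3 = 3
E[X | Box Blue] = (22 + 1 + 14 + 14)/4 = 51/4
E[X] = (2/3)·3 + (1/3)·51/4 = 25/4 ≈ 6.25

$6.25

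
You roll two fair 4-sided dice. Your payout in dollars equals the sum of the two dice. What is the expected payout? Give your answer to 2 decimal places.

Distribution of the sum of the two dice: 2 w.p. 1/16, 3 w.p. 1/8, 4 w.p. 3/16, 5 w.p. 1/4, 6 w.p. 3/16, 7 w.p. 1/8, …
E[payout] = (1/16)·2 + (1/8)·3 + (3/16)·4 + (1/4)·5 + (3/16)·6 + (1/8)·7 + (1/16)·8 = 5
≈ $5.00

$5.00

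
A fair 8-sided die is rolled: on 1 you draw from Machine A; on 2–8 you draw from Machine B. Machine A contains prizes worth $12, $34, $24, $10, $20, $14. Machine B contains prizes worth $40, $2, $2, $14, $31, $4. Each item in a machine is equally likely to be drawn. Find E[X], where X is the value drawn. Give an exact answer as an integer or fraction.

255/16 dollars

E[X | Machine A] = (12 + 34 + 24 + 10 + 20 + 14)/6 = 19
E[X | Machine B] = (40 + 2 + 2 + 14 + 31 + 4)/6 = 31/2
E[X] = (1/8)·19 + (7/8)·31/2 = 255/16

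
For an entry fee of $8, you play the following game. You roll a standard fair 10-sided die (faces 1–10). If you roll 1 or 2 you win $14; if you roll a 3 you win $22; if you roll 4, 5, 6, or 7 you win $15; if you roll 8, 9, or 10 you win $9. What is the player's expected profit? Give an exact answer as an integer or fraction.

57/10 dollars

E[payout] = (3/10)·9 + (1/5)·14 + (2/5)·15 + (1/10)·22 = 137/10
Expected profit = 137/10 − 8 = 57/10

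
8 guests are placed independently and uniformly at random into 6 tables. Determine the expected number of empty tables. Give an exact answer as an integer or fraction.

Let Xⱼ=1 if table j is empty. P(Xⱼ=1) = ((6-1)/6)^8 = 390625/1679616.
By linearity, E[#empty] = 6·390625/1679616 = 390625/279936.

390625/279936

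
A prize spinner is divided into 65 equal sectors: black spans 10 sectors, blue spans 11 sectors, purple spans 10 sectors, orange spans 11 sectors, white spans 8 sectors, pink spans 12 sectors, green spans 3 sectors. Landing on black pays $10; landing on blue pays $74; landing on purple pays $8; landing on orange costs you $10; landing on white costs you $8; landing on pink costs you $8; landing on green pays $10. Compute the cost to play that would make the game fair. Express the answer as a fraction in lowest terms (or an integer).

58/5 dollars

E[payout] = (10/65)·10 + (11/65)·74 + (10/65)·8 + (11/65)·(-10) + (8/65)·(-8) + (12/65)·(-8) + (3/65)·10 = 58/5
Fair fee = E[payout] = 58/5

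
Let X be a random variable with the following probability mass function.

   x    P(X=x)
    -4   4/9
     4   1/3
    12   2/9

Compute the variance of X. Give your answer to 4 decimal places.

E[X] = (4/9)·(-4) + (1/3)·4 + (2/9)·12 = 20/9
E[X²] = (4/9)·16 + (1/3)·16 + (2/9)·144 = 400/9
Var(X) = 400/9 − (20/9)² = 3200/81 ≈ 39.5062

39.5062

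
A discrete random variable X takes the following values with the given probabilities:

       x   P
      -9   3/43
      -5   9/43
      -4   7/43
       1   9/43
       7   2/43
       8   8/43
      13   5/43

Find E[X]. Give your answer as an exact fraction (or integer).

52/43

E[X] = (3/43)·(-9) + (9/43)·(-5) + (7/43)·(-4) + (9/43)·1 + (2/43)·7 + (8/43)·8 + (5/43)·13
     = 52/43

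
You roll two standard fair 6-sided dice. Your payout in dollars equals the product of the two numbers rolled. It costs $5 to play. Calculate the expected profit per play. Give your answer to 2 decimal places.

Distribution of the product of the two numbers rolled: 1 w.p. 1/36, 2 w.p. 1/18, 3 w.p. 1/18, 4 w.p. 1/12, 5 w.p. 1/18, 6 w.p. 1/9, …
E[payout] = (1/36)·1 + (1/18)·2 + (1/18)·3 + (1/12)·4 + (1/18)·5 + (1/9)·6 + (1/18)·8 + (1/36)·9 + (1/18)·10 + (1/9)·12 + (1/18)·15 + (1/36)·16 + (1/18)·18 + (1/18)·20 + (1/18)·24 + (1/36)·25 + (1/18)·30 + (1/36)·36 = 49/4
Expected profit = 49/4 − 5 = 29/4 ≈ $7.25

$7.25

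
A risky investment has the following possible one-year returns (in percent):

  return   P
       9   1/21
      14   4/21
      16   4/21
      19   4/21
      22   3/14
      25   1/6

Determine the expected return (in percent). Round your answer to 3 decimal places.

E[X] = (1/21)·9 + (4/21)·14 + (4/21)·16 + (4/21)·19 + (3/14)·22 + (1/6)·25
     = 261/14 ≈ 18.643

18.643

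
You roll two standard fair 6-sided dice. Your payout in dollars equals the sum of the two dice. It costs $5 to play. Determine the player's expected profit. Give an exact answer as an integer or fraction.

Distribution of the sum of the two dice: 2 w.p. 1/36, 3 w.p. 1/18, 4 w.p. 1/12, 5 w.p. 1/9, 6 w.p. 5/36, 7 w.p. 1/6, …
E[payout] = (1/36)·2 + (1/18)·3 + (1/12)·4 + (1/9)·5 + (5/36)·6 + (1/6)·7 + (5/36)·8 + (1/9)·9 + (1/12)·10 + (1/18)·11 + (1/36)·12 = 7
Expected profit = 7 − 5 = 2

$2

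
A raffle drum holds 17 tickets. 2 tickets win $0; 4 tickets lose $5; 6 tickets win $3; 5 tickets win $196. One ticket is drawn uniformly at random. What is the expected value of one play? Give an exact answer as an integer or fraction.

978/17 dollars

E[payout] = (2/17)·0 + (4/17)·(-5) + (6/17)·3 + (5/17)·196 = 978/17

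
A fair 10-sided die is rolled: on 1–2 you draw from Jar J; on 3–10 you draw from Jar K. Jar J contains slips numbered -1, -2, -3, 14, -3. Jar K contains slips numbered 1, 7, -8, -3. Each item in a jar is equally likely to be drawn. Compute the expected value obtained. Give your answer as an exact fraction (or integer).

-2/5

E[X | Jar J] = (-1 − 2 − 3 + 14 − 3)/5 = 1
E[X | Jar K] = (1 + 7 − 8 − 3)/4 = -3/4
E[X] = (1/5)·1 + (4/5)·(-3/4) = -2/5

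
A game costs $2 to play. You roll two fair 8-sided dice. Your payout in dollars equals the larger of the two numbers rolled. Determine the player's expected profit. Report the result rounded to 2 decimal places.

Distribution of the larger of the two numbers rolled: 1 w.p. 1/64, 2 w.p. 3/64, 3 w.p. 5/64, 4 w.p. 7/64, 5 w.p. 9/64, 6 w.p. 11/64, …
E[payout] = (1/64)·1 + (3/64)·2 + (5/64)·3 + (7/64)·4 + (9/64)·5 + (11/64)·6 + (13/64)·7 + (15/64)·8 = 93/16
Expected profit = 93/16 − 2 = 61/16 ≈ $3.81

$3.81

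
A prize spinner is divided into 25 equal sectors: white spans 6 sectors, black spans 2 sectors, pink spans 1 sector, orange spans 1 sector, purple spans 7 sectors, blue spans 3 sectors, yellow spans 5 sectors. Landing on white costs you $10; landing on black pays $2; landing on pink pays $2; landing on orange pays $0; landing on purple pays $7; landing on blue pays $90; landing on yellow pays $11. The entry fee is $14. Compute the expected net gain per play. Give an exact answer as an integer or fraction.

-6/5 dollars

E[payout] = (6/25)·(-10) + (2/25)·2 + (1/25)·2 + (1/25)·0 + (7/25)·7 + (3/25)·90 + (5/25)·11 = 64/5
Expected profit = 64/5 − 14 = -6/5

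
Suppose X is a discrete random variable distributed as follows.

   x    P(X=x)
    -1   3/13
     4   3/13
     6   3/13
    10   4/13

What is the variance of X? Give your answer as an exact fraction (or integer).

E[X] = (3/13)·(-1) + (3/13)·4 + (3/13)·6 + (4/13)·10 = 67/13
E[X²] = (3/13)·1 + (3/13)·16 + (3/13)·36 + (4/13)·100 = 43
Var(X) = 43 − (67/13)² = 2778/169

2778/169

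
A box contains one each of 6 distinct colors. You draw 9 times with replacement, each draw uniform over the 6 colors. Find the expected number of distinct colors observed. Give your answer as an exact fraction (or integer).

8124571/1679616

Let Xⱼ=1 if type j appears at least once. P(Xⱼ=1) = 1 − ((6−1)/6)^9 = 8124571/10077696.
E[#distinct] = 6·8124571/10077696 = 8124571/1679616.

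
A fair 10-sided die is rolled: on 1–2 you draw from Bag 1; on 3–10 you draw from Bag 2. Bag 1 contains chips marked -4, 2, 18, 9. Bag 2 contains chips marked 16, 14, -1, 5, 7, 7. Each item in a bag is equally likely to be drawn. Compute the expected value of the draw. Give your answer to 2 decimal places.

E[X | Bag 1] = (-4 + 2 + 18 + 9)/4 = 25/4
E[X | Bag 2] = (16 + 14 − 1 + 5 + 7 + 7)/6 = 8
E[X] = (1/5)·25/4 + (4/5)·8 = 153/20 ≈ 7.65

7.65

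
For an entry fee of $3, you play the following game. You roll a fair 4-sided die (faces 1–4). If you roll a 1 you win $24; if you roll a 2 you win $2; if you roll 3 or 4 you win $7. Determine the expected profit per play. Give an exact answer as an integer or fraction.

$7

E[payout] = (1/4)·2 + (1/2)·7 + (1/4)·24 = 10
Expected profit = 10 − 3 = 7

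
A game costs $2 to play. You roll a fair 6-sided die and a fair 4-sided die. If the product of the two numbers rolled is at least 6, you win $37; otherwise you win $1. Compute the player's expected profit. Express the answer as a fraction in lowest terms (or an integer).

43/2 dollars

E[payout] = (3/8)·1 + (5/8)·37 = 47/2
Expected profit = 47/2 − 2 = 43/2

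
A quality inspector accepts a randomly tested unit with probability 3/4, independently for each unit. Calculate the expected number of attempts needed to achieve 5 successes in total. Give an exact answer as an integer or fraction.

20/3

By linearity (sum of 5 independent geometric waits), E[trials] = 5/p = 5/(3/4) = 20/3.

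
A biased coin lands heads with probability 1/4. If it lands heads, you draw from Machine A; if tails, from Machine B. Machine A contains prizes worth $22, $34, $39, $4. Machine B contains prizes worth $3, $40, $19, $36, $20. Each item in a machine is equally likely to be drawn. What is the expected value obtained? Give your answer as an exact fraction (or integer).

1911/80 dollars

E[X | Machine A] = (22 + 34 + 39 + 4)/4 = 99/4
E[X | Machine B] = (3 + 40 + 19 + 36 + 20)/5 = 118/5
E[X] = (1/4)·99/4 + (3/4)·118/5 = 1911/80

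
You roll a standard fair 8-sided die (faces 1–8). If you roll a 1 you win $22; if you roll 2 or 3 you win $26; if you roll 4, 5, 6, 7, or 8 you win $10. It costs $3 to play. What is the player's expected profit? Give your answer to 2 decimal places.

$12.50

E[payout] = (5/8)·10 + (1/8)·22 + (1/4)·26 = 31/2
Expected profit = 31/2 − 3 = 25/2 ≈ $12.50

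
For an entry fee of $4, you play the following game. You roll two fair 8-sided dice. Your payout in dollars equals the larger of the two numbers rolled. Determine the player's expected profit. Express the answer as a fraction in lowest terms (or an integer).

29/16 dollars

Distribution of the larger of the two numbers rolled: 1 w.p. 1/64, 2 w.p. 3/64, 3 w.p. 5/64, 4 w.p. 7/64, 5 w.p. 9/64, 6 w.p. 11/64, …
E[payout] = (1/64)·1 + (3/64)·2 + (5/64)·3 + (7/64)·4 + (9/64)·5 + (11/64)·6 + (13/64)·7 + (15/64)·8 = 93/16
Expected profit = 93/16 − 4 = 29/16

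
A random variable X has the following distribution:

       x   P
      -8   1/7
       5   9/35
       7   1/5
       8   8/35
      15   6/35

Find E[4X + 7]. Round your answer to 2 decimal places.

E[4x+7] = (1/7)·(-25) + (9/35)·27 + (1/5)·35 + (8/35)·39 + (6/35)·67
     = 1077/35 ≈ 30.77

30.77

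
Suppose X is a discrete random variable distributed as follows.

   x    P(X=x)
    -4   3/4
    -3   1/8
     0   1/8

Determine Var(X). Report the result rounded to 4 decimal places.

1.7344

E[X] = (3/4)·(-4) + (1/8)·(-3) + (1/8)·0 = -27/8
E[X²] = (3/4)·16 + (1/8)·9 + (1/8)·0 = 105/8
Var(X) = 105/8 − (-27/8)² = 111/64 ≈ 1.7344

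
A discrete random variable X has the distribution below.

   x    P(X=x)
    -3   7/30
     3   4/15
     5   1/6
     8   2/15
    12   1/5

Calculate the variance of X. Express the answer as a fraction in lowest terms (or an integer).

666/25

E[X] = (7/30)·(-3) + (4/15)·3 + (1/6)·5 + (2/15)·8 + (1/5)·12 = 22/5
E[X²] = (7/30)·9 + (4/15)·9 + (1/6)·25 + (2/15)·64 + (1/5)·144 = 46
Var(X) = 46 − (22/5)² = 666/25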